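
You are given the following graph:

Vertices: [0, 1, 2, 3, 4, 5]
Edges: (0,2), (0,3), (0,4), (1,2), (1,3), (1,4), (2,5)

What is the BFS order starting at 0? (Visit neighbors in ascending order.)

BFS from vertex 0 (neighbors processed in ascending order):
Visit order: 0, 2, 3, 4, 1, 5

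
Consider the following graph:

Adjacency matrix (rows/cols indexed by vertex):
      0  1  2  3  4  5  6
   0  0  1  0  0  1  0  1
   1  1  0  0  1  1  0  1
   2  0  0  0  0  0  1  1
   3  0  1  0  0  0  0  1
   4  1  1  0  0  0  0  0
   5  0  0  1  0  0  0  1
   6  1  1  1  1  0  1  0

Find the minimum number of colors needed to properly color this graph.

The graph has a maximum clique of size 3 (lower bound on chromatic number).
A valid 3-coloring: {0: 2, 1: 1, 2: 1, 3: 2, 4: 0, 5: 2, 6: 0}.
Chromatic number = 3.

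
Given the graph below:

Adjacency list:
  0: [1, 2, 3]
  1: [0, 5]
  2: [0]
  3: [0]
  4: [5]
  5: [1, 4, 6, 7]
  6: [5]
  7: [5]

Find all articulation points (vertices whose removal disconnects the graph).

An articulation point is a vertex whose removal disconnects the graph.
Articulation points: [0, 1, 5]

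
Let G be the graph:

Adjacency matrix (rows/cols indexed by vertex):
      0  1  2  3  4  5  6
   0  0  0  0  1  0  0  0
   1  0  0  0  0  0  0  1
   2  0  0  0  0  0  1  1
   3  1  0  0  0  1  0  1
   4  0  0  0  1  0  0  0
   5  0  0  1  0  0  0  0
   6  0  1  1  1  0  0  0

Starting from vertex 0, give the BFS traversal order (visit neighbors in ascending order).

BFS from vertex 0 (neighbors processed in ascending order):
Visit order: 0, 3, 4, 6, 1, 2, 5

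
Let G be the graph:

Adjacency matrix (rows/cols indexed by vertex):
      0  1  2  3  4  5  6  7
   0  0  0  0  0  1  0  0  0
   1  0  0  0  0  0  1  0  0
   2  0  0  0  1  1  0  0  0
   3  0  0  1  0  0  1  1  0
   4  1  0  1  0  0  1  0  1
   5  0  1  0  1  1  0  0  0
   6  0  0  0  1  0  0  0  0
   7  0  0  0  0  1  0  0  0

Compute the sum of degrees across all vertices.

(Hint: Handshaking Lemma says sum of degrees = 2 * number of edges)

Count edges: 8 edges.
By Handshaking Lemma: sum of degrees = 2 * 8 = 16.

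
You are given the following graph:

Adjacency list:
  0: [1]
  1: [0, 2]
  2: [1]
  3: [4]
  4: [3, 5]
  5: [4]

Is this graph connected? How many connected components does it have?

Checking connectivity: the graph has 2 connected component(s).
Components: [[0, 1, 2], [3, 4, 5]]. The graph is NOT connected.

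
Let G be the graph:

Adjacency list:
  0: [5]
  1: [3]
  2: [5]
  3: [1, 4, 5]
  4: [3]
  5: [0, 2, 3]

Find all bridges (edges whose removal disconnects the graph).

A bridge is an edge whose removal increases the number of connected components.
Bridges found: (0,5), (1,3), (2,5), (3,4), (3,5)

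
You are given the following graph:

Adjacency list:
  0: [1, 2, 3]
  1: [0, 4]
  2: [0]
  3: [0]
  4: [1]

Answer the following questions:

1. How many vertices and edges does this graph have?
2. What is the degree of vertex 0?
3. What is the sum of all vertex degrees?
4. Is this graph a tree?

Count: 5 vertices, 4 edges.
Vertex 0 has neighbors [1, 2, 3], degree = 3.
Handshaking lemma: 2 * 4 = 8.
A graph is a tree iff it is connected and has exactly n-1 edges. This graph is connected (all 5 vertices in one component) and has 5-1 = 4 edges. It is a tree.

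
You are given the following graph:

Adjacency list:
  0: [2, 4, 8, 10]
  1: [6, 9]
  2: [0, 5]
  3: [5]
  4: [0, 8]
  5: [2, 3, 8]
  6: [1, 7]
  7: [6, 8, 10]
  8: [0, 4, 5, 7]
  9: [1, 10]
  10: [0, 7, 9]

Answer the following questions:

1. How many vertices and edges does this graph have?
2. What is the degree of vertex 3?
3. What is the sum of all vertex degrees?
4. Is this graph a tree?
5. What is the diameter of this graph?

Count: 11 vertices, 14 edges.
Vertex 3 has neighbors [5], degree = 1.
Handshaking lemma: 2 * 14 = 28.
A tree on 11 vertices has 10 edges. This graph has 14 edges (4 extra). Not a tree.
Diameter (longest shortest path) = 5.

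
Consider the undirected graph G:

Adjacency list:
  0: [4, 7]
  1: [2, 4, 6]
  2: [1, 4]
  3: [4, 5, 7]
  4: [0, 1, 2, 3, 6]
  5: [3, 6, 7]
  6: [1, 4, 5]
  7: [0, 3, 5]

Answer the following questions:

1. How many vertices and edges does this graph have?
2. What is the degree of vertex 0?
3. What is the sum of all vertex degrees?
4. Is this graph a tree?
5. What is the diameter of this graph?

Count: 8 vertices, 12 edges.
Vertex 0 has neighbors [4, 7], degree = 2.
Handshaking lemma: 2 * 12 = 24.
A tree on 8 vertices has 7 edges. This graph has 12 edges (5 extra). Not a tree.
Diameter (longest shortest path) = 3.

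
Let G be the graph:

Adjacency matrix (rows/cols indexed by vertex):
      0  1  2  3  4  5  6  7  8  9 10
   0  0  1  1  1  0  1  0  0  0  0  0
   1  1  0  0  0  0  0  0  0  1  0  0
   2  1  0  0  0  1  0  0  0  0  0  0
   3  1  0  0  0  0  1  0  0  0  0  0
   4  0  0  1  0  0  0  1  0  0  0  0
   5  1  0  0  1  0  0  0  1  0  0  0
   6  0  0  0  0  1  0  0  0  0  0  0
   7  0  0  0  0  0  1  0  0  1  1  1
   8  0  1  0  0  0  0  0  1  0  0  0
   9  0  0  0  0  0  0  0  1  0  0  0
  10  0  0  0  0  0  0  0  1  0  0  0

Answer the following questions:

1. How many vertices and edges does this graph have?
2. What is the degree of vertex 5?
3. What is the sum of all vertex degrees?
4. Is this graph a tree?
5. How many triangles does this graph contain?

Count: 11 vertices, 12 edges.
Vertex 5 has neighbors [0, 3, 7], degree = 3.
Handshaking lemma: 2 * 12 = 24.
A tree on 11 vertices has 10 edges. This graph has 12 edges (2 extra). Not a tree.
Number of triangles = 1.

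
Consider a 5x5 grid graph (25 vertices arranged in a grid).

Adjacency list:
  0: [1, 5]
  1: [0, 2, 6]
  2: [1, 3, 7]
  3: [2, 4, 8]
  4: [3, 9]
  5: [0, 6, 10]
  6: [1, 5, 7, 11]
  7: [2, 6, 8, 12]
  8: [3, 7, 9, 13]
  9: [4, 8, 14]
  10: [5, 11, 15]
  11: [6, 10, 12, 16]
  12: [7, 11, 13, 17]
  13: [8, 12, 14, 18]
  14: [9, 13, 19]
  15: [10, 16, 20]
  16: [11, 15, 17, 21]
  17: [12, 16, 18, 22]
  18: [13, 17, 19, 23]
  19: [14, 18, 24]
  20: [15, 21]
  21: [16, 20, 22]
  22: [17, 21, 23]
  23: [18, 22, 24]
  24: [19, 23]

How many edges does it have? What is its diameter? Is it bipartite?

A 5x5 grid has 20 vertical edges and 20 horizontal edges.
Total edges = 20 + 20 = 40.
Diameter = (5-1) + (5-1) = 8 (corner to opposite corner).
Grid graphs are bipartite (checkerboard coloring).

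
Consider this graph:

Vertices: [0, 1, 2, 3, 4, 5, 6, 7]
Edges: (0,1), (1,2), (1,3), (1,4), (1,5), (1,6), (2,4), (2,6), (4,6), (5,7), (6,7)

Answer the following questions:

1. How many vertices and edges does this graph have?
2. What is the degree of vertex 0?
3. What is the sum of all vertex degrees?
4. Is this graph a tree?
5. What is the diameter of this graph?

Count: 8 vertices, 11 edges.
Vertex 0 has neighbors [1], degree = 1.
Handshaking lemma: 2 * 11 = 22.
A tree on 8 vertices has 7 edges. This graph has 11 edges (4 extra). Not a tree.
Diameter (longest shortest path) = 3.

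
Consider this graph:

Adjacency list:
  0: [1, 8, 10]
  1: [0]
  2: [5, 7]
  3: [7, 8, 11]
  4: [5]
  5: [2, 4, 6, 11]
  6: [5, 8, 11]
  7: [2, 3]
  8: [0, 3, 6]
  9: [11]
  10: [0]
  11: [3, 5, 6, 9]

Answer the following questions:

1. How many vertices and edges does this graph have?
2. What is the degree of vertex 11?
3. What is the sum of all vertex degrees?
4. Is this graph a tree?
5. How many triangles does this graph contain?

Count: 12 vertices, 14 edges.
Vertex 11 has neighbors [3, 5, 6, 9], degree = 4.
Handshaking lemma: 2 * 14 = 28.
A tree on 12 vertices has 11 edges. This graph has 14 edges (3 extra). Not a tree.
Number of triangles = 1.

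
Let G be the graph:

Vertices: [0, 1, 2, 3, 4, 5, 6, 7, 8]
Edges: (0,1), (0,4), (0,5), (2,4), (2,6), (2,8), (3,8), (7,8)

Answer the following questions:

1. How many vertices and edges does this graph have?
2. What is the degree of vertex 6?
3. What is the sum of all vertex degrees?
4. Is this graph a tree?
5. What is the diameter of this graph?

Count: 9 vertices, 8 edges.
Vertex 6 has neighbors [2], degree = 1.
Handshaking lemma: 2 * 8 = 16.
A graph is a tree iff it is connected and has exactly n-1 edges. This graph is connected (all 9 vertices in one component) and has 9-1 = 8 edges. It is a tree.
Diameter (longest shortest path) = 5.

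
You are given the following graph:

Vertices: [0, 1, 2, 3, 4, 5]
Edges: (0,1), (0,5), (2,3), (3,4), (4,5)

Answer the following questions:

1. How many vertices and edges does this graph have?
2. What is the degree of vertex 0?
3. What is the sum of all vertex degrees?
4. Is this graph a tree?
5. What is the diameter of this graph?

Count: 6 vertices, 5 edges.
Vertex 0 has neighbors [1, 5], degree = 2.
Handshaking lemma: 2 * 5 = 10.
A graph is a tree iff it is connected and has exactly n-1 edges. This graph is connected (all 6 vertices in one component) and has 6-1 = 5 edges. It is a tree.
Diameter (longest shortest path) = 5.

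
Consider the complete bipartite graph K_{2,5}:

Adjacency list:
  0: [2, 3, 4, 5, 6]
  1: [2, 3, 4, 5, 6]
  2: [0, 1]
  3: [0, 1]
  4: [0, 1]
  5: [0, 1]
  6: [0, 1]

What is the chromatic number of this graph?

K_{2,5} is bipartite: vertices split into two independent sets of size 2 and 5.
Color one set 0, the other 1. No adjacent vertices share a color.
Chromatic number = 2.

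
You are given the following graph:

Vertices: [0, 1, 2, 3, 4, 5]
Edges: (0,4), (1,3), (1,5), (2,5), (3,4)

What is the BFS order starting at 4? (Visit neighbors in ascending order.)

BFS from vertex 4 (neighbors processed in ascending order):
Visit order: 4, 0, 3, 1, 5, 2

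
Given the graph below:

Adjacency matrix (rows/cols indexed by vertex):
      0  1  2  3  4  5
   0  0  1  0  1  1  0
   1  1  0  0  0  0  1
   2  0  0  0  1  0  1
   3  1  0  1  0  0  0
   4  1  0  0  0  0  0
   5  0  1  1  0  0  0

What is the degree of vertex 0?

Vertex 0 has neighbors [1, 3, 4], so deg(0) = 3.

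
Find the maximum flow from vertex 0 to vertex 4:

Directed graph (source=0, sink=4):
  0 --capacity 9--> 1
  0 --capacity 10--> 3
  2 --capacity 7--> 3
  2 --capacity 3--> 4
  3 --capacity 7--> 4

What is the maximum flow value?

Computing max flow:
  Flow on (0->3): 7/10
  Flow on (3->4): 7/7
Maximum flow = 7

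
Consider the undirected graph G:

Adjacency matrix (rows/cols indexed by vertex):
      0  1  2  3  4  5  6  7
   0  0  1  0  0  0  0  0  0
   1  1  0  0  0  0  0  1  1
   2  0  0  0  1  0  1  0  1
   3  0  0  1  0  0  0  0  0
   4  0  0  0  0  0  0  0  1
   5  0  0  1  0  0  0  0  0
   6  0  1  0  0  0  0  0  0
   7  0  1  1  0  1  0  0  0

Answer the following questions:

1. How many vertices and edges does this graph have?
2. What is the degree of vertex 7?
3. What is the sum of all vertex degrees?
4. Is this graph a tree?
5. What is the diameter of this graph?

Count: 8 vertices, 7 edges.
Vertex 7 has neighbors [1, 2, 4], degree = 3.
Handshaking lemma: 2 * 7 = 14.
A graph is a tree iff it is connected and has exactly n-1 edges. This graph is connected (all 8 vertices in one component) and has 8-1 = 7 edges. It is a tree.
Diameter (longest shortest path) = 4.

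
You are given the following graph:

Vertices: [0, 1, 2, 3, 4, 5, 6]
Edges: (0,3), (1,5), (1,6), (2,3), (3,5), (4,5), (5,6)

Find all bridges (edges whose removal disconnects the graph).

A bridge is an edge whose removal increases the number of connected components.
Bridges found: (0,3), (2,3), (3,5), (4,5)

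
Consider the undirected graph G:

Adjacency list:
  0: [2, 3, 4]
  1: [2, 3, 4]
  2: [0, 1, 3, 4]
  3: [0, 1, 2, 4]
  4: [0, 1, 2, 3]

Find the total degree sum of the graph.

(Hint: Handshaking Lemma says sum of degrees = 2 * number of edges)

Count edges: 9 edges.
By Handshaking Lemma: sum of degrees = 2 * 9 = 18.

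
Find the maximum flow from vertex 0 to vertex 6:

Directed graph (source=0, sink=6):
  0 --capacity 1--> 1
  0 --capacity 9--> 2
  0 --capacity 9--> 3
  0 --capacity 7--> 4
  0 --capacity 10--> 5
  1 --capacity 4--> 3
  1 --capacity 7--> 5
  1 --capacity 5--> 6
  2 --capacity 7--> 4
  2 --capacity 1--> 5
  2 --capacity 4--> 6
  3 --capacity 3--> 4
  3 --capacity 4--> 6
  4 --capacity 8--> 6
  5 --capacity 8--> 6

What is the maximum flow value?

Computing max flow:
  Flow on (0->1): 1/1
  Flow on (0->2): 5/9
  Flow on (0->3): 7/9
  Flow on (0->4): 5/7
  Flow on (0->5): 7/10
  Flow on (1->6): 1/5
  Flow on (2->5): 1/1
  Flow on (2->6): 4/4
  Flow on (3->4): 3/3
  Flow on (3->6): 4/4
  Flow on (4->6): 8/8
  Flow on (5->6): 8/8
Maximum flow = 25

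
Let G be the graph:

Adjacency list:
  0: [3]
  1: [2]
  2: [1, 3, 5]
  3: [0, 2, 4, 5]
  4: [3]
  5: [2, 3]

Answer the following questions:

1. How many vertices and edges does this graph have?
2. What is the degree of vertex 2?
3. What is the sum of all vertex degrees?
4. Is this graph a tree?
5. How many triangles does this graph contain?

Count: 6 vertices, 6 edges.
Vertex 2 has neighbors [1, 3, 5], degree = 3.
Handshaking lemma: 2 * 6 = 12.
A tree on 6 vertices has 5 edges. This graph has 6 edges (1 extra). Not a tree.
Number of triangles = 1.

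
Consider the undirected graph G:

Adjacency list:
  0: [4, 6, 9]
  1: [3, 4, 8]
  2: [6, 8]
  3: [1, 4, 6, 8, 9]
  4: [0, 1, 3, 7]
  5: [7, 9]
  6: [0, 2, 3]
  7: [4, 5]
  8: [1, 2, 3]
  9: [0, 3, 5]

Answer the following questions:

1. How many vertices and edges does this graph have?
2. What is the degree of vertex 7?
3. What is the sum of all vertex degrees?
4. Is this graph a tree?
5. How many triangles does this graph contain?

Count: 10 vertices, 15 edges.
Vertex 7 has neighbors [4, 5], degree = 2.
Handshaking lemma: 2 * 15 = 30.
A tree on 10 vertices has 9 edges. This graph has 15 edges (6 extra). Not a tree.
Number of triangles = 2.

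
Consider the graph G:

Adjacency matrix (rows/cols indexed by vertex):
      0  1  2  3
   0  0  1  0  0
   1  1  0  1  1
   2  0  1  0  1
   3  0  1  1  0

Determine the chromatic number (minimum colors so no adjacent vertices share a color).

The graph has a maximum clique of size 3 (lower bound on chromatic number).
A valid 3-coloring: {0: 1, 1: 0, 2: 1, 3: 2}.
Chromatic number = 3.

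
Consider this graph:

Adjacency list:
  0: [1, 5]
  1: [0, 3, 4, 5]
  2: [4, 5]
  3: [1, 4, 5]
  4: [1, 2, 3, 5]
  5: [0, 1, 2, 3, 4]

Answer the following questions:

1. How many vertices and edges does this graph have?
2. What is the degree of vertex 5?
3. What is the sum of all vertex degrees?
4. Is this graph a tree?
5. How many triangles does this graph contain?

Count: 6 vertices, 10 edges.
Vertex 5 has neighbors [0, 1, 2, 3, 4], degree = 5.
Handshaking lemma: 2 * 10 = 20.
A tree on 6 vertices has 5 edges. This graph has 10 edges (5 extra). Not a tree.
Number of triangles = 6.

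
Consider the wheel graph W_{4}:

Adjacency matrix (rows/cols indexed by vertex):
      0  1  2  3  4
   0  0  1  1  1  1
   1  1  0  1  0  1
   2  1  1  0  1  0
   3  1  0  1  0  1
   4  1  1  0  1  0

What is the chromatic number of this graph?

W_{4} = C_{4} plus a hub adjacent to every cycle vertex.
The outer cycle needs 2 colors (even cycle); the hub is adjacent to all of them so needs a fresh color.
Chromatic number = 2 + 1 = 3.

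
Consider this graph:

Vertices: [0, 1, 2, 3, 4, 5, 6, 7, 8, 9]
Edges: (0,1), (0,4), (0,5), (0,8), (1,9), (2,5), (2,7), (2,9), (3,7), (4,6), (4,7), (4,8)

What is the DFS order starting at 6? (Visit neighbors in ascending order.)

DFS from vertex 6 (neighbors processed in ascending order):
Visit order: 6, 4, 0, 1, 9, 2, 5, 7, 3, 8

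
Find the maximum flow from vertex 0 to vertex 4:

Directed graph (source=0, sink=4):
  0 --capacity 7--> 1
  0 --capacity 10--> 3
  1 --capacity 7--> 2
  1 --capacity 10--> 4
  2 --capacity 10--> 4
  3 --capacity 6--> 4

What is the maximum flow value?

Computing max flow:
  Flow on (0->1): 7/7
  Flow on (0->3): 6/10
  Flow on (1->4): 7/10
  Flow on (3->4): 6/6
Maximum flow = 13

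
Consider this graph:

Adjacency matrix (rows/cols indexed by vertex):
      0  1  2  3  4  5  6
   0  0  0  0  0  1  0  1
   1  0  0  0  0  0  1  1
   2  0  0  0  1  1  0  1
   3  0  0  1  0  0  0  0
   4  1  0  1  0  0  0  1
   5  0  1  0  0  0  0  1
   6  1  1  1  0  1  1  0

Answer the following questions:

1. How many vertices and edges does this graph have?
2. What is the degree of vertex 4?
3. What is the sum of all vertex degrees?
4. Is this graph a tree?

Count: 7 vertices, 9 edges.
Vertex 4 has neighbors [0, 2, 6], degree = 3.
Handshaking lemma: 2 * 9 = 18.
A tree on 7 vertices has 6 edges. This graph has 9 edges (3 extra). Not a tree.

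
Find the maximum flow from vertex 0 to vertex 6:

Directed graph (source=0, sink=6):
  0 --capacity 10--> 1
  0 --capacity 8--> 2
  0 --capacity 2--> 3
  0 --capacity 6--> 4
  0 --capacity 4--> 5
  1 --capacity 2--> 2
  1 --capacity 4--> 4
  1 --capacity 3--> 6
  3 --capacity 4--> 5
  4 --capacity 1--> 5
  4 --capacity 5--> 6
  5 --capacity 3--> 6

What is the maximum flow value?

Computing max flow:
  Flow on (0->1): 7/10
  Flow on (0->4): 2/6
  Flow on (0->5): 2/4
  Flow on (1->4): 4/4
  Flow on (1->6): 3/3
  Flow on (4->5): 1/1
  Flow on (4->6): 5/5
  Flow on (5->6): 3/3
Maximum flow = 11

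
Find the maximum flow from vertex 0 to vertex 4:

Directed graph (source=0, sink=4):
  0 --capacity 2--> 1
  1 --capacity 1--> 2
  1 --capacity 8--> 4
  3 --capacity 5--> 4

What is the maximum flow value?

Computing max flow:
  Flow on (0->1): 2/2
  Flow on (1->4): 2/8
Maximum flow = 2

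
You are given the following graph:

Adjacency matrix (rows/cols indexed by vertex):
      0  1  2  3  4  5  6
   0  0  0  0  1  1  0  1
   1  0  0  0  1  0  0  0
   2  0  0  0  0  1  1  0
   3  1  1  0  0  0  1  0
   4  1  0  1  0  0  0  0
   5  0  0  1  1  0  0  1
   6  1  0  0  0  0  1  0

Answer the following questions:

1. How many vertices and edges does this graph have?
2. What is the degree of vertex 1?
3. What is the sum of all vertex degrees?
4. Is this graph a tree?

Count: 7 vertices, 8 edges.
Vertex 1 has neighbors [3], degree = 1.
Handshaking lemma: 2 * 8 = 16.
A tree on 7 vertices has 6 edges. This graph has 8 edges (2 extra). Not a tree.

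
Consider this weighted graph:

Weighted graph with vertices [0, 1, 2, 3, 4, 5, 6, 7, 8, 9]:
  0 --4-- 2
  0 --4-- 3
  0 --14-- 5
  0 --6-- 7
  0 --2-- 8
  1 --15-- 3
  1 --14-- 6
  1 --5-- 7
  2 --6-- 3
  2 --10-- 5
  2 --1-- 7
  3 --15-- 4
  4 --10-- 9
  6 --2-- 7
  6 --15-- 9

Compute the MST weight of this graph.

Applying Kruskal's algorithm (sort edges by weight, add if no cycle):
  Add (2,7) w=1
  Add (0,8) w=2
  Add (6,7) w=2
  Add (0,3) w=4
  Add (0,2) w=4
  Add (1,7) w=5
  Skip (0,7) w=6 (creates cycle)
  Skip (2,3) w=6 (creates cycle)
  Add (2,5) w=10
  Add (4,9) w=10
  Skip (0,5) w=14 (creates cycle)
  Skip (1,6) w=14 (creates cycle)
  Skip (1,3) w=15 (creates cycle)
  Add (3,4) w=15
  Skip (6,9) w=15 (creates cycle)
MST weight = 53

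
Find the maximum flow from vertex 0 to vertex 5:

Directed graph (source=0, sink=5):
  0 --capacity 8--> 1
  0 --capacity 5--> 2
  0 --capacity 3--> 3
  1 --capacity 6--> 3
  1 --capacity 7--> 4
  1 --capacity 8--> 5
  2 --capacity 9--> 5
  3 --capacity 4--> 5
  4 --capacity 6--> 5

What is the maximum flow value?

Computing max flow:
  Flow on (0->1): 8/8
  Flow on (0->2): 5/5
  Flow on (0->3): 3/3
  Flow on (1->5): 8/8
  Flow on (2->5): 5/9
  Flow on (3->5): 3/4
Maximum flow = 16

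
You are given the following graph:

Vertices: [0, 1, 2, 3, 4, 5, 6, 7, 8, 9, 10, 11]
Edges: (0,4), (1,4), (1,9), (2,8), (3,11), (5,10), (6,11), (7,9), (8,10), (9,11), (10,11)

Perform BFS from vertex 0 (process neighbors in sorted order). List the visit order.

BFS from vertex 0 (neighbors processed in ascending order):
Visit order: 0, 4, 1, 9, 7, 11, 3, 6, 10, 5, 8, 2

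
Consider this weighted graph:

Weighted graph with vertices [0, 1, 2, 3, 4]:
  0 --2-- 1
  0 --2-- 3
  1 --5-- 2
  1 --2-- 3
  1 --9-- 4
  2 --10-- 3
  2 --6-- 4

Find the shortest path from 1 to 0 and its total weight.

Using Dijkstra's algorithm from vertex 1:
Shortest path: 1 -> 0
Total weight: 2 = 2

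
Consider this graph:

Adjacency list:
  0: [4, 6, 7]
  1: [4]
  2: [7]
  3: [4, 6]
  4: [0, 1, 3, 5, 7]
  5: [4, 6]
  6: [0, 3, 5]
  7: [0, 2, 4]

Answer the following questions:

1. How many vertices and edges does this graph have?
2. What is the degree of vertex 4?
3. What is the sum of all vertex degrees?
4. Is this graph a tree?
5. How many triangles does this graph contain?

Count: 8 vertices, 10 edges.
Vertex 4 has neighbors [0, 1, 3, 5, 7], degree = 5.
Handshaking lemma: 2 * 10 = 20.
A tree on 8 vertices has 7 edges. This graph has 10 edges (3 extra). Not a tree.
Number of triangles = 1.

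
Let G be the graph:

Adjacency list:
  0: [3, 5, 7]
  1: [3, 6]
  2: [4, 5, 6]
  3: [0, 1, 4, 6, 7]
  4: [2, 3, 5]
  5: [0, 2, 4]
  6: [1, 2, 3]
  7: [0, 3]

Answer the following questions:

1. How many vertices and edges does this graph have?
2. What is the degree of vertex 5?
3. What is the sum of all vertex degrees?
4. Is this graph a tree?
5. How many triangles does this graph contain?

Count: 8 vertices, 12 edges.
Vertex 5 has neighbors [0, 2, 4], degree = 3.
Handshaking lemma: 2 * 12 = 24.
A tree on 8 vertices has 7 edges. This graph has 12 edges (5 extra). Not a tree.
Number of triangles = 3.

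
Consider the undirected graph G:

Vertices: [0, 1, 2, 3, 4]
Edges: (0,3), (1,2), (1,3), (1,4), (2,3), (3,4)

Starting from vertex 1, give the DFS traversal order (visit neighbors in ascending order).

DFS from vertex 1 (neighbors processed in ascending order):
Visit order: 1, 2, 3, 0, 4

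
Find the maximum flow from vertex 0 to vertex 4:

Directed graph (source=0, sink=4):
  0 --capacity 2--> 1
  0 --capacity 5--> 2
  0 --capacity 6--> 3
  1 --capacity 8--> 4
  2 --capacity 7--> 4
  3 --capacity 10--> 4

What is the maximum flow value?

Computing max flow:
  Flow on (0->1): 2/2
  Flow on (0->2): 5/5
  Flow on (0->3): 6/6
  Flow on (1->4): 2/8
  Flow on (2->4): 5/7
  Flow on (3->4): 6/10
Maximum flow = 13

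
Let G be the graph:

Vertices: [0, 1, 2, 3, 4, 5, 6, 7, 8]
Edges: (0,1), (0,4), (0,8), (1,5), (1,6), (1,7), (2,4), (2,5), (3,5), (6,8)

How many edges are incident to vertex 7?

Vertex 7 has neighbors [1], so deg(7) = 1.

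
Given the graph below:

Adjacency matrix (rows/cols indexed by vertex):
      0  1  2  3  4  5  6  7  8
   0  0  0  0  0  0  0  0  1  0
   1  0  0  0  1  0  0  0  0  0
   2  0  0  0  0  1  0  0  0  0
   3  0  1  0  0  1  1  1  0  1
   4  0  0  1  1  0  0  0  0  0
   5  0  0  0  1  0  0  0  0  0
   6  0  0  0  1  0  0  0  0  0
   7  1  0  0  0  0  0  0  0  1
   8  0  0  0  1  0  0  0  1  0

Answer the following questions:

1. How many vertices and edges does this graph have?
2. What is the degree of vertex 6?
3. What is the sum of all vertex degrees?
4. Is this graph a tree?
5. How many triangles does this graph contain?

Count: 9 vertices, 8 edges.
Vertex 6 has neighbors [3], degree = 1.
Handshaking lemma: 2 * 8 = 16.
A graph is a tree iff it is connected and has exactly n-1 edges. This graph is connected (all 9 vertices in one component) and has 9-1 = 8 edges. It is a tree.
Number of triangles = 0.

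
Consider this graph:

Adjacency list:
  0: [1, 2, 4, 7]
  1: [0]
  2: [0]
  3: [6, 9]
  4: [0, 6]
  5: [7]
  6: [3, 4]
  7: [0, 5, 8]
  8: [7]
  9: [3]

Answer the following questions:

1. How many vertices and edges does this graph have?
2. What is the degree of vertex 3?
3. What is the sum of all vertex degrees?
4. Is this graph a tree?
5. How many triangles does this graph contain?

Count: 10 vertices, 9 edges.
Vertex 3 has neighbors [6, 9], degree = 2.
Handshaking lemma: 2 * 9 = 18.
A graph is a tree iff it is connected and has exactly n-1 edges. This graph is connected (all 10 vertices in one component) and has 10-1 = 9 edges. It is a tree.
Number of triangles = 0.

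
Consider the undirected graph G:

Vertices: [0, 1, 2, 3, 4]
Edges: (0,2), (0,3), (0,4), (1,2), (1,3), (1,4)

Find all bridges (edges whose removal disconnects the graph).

No bridges found. The graph is 2-edge-connected (no single edge removal disconnects it).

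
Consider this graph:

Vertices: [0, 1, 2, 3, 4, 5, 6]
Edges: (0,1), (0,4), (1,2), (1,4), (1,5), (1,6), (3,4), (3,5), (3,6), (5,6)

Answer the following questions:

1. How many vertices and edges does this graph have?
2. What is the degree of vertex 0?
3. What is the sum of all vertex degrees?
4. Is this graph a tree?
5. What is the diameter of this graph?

Count: 7 vertices, 10 edges.
Vertex 0 has neighbors [1, 4], degree = 2.
Handshaking lemma: 2 * 10 = 20.
A tree on 7 vertices has 6 edges. This graph has 10 edges (4 extra). Not a tree.
Diameter (longest shortest path) = 3.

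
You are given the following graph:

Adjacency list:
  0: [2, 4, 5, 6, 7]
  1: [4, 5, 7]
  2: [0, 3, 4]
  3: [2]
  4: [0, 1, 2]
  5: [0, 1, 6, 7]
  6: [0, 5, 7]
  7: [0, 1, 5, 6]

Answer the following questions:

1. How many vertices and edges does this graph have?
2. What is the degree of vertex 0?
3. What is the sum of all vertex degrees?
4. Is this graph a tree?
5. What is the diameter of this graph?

Count: 8 vertices, 13 edges.
Vertex 0 has neighbors [2, 4, 5, 6, 7], degree = 5.
Handshaking lemma: 2 * 13 = 26.
A tree on 8 vertices has 7 edges. This graph has 13 edges (6 extra). Not a tree.
Diameter (longest shortest path) = 3.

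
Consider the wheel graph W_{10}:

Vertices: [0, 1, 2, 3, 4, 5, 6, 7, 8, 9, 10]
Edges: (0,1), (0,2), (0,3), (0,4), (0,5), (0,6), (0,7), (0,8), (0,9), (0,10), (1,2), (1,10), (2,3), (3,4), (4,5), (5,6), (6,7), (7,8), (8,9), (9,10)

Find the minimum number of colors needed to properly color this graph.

W_{10} = C_{10} plus a hub adjacent to every cycle vertex.
The outer cycle needs 2 colors (even cycle); the hub is adjacent to all of them so needs a fresh color.
Chromatic number = 2 + 1 = 3.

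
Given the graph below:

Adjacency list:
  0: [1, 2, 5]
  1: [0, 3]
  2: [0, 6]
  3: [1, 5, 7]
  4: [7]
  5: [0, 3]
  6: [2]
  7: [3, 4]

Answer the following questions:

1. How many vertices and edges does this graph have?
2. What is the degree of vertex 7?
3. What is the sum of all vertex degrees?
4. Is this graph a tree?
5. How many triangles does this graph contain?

Count: 8 vertices, 8 edges.
Vertex 7 has neighbors [3, 4], degree = 2.
Handshaking lemma: 2 * 8 = 16.
A tree on 8 vertices has 7 edges. This graph has 8 edges (1 extra). Not a tree.
Number of triangles = 0.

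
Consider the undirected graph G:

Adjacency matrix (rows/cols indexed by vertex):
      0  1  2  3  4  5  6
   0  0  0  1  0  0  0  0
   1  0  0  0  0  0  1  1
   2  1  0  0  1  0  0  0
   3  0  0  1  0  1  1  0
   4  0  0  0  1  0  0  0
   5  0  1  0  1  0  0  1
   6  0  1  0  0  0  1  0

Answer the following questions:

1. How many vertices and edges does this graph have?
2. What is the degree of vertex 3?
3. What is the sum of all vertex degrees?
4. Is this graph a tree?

Count: 7 vertices, 7 edges.
Vertex 3 has neighbors [2, 4, 5], degree = 3.
Handshaking lemma: 2 * 7 = 14.
A tree on 7 vertices has 6 edges. This graph has 7 edges (1 extra). Not a tree.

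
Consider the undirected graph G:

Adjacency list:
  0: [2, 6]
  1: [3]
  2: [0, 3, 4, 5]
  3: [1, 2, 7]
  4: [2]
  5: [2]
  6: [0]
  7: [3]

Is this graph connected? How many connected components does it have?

Checking connectivity: the graph has 1 connected component(s).
All vertices are reachable from each other. The graph IS connected.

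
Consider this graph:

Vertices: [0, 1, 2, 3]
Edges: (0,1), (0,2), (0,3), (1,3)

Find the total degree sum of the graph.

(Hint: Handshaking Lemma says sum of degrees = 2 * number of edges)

Count edges: 4 edges.
By Handshaking Lemma: sum of degrees = 2 * 4 = 8.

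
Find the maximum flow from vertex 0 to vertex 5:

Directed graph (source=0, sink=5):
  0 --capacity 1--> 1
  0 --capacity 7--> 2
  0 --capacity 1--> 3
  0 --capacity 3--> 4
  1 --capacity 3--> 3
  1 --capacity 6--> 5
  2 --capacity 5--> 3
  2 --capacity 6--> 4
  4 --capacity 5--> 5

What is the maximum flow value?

Computing max flow:
  Flow on (0->1): 1/1
  Flow on (0->2): 5/7
  Flow on (1->5): 1/6
  Flow on (2->4): 5/6
  Flow on (4->5): 5/5
Maximum flow = 6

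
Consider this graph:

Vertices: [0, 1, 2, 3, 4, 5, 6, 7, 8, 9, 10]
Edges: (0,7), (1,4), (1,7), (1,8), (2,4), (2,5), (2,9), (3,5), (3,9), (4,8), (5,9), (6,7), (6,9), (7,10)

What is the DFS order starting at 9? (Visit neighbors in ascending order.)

DFS from vertex 9 (neighbors processed in ascending order):
Visit order: 9, 2, 4, 1, 7, 0, 6, 10, 8, 5, 3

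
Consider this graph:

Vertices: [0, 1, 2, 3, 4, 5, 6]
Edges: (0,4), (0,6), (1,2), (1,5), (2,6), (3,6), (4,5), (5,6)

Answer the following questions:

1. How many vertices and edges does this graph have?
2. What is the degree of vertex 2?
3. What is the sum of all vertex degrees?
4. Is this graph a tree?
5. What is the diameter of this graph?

Count: 7 vertices, 8 edges.
Vertex 2 has neighbors [1, 6], degree = 2.
Handshaking lemma: 2 * 8 = 16.
A tree on 7 vertices has 6 edges. This graph has 8 edges (2 extra). Not a tree.
Diameter (longest shortest path) = 3.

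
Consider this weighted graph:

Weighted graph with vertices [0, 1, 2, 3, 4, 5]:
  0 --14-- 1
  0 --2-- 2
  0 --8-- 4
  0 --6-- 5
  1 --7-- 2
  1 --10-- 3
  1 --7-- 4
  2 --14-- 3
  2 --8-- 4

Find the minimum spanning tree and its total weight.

Applying Kruskal's algorithm (sort edges by weight, add if no cycle):
  Add (0,2) w=2
  Add (0,5) w=6
  Add (1,4) w=7
  Add (1,2) w=7
  Skip (0,4) w=8 (creates cycle)
  Skip (2,4) w=8 (creates cycle)
  Add (1,3) w=10
  Skip (0,1) w=14 (creates cycle)
  Skip (2,3) w=14 (creates cycle)
MST weight = 32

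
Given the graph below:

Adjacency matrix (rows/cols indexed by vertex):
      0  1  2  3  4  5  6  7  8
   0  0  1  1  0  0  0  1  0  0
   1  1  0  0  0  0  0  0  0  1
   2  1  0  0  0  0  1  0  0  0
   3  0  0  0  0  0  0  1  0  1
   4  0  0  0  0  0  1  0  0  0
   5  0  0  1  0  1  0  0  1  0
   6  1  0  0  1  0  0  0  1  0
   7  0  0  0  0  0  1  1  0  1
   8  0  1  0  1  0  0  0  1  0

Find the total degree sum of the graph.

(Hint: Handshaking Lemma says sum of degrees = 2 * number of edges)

Count edges: 11 edges.
By Handshaking Lemma: sum of degrees = 2 * 11 = 22.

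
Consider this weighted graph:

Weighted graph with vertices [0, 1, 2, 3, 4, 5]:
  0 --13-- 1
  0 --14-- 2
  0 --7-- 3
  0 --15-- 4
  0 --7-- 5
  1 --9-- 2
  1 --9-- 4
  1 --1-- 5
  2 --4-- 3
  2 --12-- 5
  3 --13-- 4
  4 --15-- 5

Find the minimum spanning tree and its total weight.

Applying Kruskal's algorithm (sort edges by weight, add if no cycle):
  Add (1,5) w=1
  Add (2,3) w=4
  Add (0,3) w=7
  Add (0,5) w=7
  Skip (1,2) w=9 (creates cycle)
  Add (1,4) w=9
  Skip (2,5) w=12 (creates cycle)
  Skip (0,1) w=13 (creates cycle)
  Skip (3,4) w=13 (creates cycle)
  Skip (0,2) w=14 (creates cycle)
  Skip (0,4) w=15 (creates cycle)
  Skip (4,5) w=15 (creates cycle)
MST weight = 28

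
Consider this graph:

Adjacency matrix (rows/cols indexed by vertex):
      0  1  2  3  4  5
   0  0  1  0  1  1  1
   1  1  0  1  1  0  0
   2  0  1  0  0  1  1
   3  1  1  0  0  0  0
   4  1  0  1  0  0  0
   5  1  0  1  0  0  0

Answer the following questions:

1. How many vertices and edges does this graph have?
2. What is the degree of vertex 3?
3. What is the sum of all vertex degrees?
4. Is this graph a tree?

Count: 6 vertices, 8 edges.
Vertex 3 has neighbors [0, 1], degree = 2.
Handshaking lemma: 2 * 8 = 16.
A tree on 6 vertices has 5 edges. This graph has 8 edges (3 extra). Not a tree.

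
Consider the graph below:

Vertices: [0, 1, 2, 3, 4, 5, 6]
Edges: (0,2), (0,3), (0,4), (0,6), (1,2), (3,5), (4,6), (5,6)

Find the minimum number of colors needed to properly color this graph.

The graph has a maximum clique of size 3 (lower bound on chromatic number).
A valid 3-coloring: {0: 0, 1: 0, 2: 1, 3: 1, 4: 2, 5: 0, 6: 1}.
Chromatic number = 3.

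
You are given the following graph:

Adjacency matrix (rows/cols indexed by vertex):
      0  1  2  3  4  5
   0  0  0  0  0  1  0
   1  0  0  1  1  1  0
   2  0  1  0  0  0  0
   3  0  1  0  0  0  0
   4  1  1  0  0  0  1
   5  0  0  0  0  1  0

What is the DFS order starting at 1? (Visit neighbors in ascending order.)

DFS from vertex 1 (neighbors processed in ascending order):
Visit order: 1, 2, 3, 4, 0, 5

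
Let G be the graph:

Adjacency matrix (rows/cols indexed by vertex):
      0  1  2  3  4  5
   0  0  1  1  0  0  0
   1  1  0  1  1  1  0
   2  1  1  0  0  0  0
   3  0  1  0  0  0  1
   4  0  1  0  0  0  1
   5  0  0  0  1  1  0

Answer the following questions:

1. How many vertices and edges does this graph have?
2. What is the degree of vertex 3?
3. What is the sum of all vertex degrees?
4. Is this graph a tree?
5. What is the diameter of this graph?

Count: 6 vertices, 7 edges.
Vertex 3 has neighbors [1, 5], degree = 2.
Handshaking lemma: 2 * 7 = 14.
A tree on 6 vertices has 5 edges. This graph has 7 edges (2 extra). Not a tree.
Diameter (longest shortest path) = 3.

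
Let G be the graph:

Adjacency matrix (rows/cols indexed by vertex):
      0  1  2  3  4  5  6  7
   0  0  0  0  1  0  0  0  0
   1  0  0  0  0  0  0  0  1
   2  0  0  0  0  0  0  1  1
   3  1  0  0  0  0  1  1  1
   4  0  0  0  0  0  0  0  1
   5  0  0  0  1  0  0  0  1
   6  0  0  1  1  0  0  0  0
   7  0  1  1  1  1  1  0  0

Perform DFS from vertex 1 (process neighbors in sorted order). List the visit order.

DFS from vertex 1 (neighbors processed in ascending order):
Visit order: 1, 7, 2, 6, 3, 0, 5, 4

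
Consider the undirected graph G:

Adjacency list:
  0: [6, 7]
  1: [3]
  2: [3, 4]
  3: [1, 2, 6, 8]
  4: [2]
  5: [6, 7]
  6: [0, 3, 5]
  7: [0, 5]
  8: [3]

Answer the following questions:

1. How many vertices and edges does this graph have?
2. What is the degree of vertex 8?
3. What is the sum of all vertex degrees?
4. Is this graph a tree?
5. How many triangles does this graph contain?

Count: 9 vertices, 9 edges.
Vertex 8 has neighbors [3], degree = 1.
Handshaking lemma: 2 * 9 = 18.
A tree on 9 vertices has 8 edges. This graph has 9 edges (1 extra). Not a tree.
Number of triangles = 0.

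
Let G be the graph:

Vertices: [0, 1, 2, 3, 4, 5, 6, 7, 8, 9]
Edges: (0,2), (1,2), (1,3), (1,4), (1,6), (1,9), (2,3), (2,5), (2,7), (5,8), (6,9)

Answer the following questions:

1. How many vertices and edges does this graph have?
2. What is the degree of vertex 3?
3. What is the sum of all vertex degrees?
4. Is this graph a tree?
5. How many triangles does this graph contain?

Count: 10 vertices, 11 edges.
Vertex 3 has neighbors [1, 2], degree = 2.
Handshaking lemma: 2 * 11 = 22.
A tree on 10 vertices has 9 edges. This graph has 11 edges (2 extra). Not a tree.
Number of triangles = 2.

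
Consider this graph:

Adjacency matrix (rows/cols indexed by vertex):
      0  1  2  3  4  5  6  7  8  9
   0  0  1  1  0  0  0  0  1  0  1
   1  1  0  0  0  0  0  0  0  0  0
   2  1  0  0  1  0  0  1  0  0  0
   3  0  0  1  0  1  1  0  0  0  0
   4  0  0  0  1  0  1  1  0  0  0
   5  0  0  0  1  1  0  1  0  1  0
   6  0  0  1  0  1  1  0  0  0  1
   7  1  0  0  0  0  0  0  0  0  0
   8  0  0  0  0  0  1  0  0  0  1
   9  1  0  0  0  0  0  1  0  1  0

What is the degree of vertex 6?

Vertex 6 has neighbors [2, 4, 5, 9], so deg(6) = 4.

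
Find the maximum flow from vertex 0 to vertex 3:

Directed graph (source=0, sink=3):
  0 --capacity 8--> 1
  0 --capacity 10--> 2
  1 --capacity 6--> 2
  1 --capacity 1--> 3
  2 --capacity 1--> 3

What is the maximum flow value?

Computing max flow:
  Flow on (0->1): 2/8
  Flow on (1->2): 1/6
  Flow on (1->3): 1/1
  Flow on (2->3): 1/1
Maximum flow = 2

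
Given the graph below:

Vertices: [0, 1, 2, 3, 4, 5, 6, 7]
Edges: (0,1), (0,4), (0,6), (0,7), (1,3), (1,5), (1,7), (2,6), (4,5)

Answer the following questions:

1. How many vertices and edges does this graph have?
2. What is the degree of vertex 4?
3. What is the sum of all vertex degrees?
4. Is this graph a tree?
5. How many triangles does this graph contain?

Count: 8 vertices, 9 edges.
Vertex 4 has neighbors [0, 5], degree = 2.
Handshaking lemma: 2 * 9 = 18.
A tree on 8 vertices has 7 edges. This graph has 9 edges (2 extra). Not a tree.
Number of triangles = 1.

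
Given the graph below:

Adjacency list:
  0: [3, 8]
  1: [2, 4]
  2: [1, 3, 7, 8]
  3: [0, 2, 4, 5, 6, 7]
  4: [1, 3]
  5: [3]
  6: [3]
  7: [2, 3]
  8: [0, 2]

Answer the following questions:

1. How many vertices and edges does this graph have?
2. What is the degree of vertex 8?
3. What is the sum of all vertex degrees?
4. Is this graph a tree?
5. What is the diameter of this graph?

Count: 9 vertices, 11 edges.
Vertex 8 has neighbors [0, 2], degree = 2.
Handshaking lemma: 2 * 11 = 22.
A tree on 9 vertices has 8 edges. This graph has 11 edges (3 extra). Not a tree.
Diameter (longest shortest path) = 3.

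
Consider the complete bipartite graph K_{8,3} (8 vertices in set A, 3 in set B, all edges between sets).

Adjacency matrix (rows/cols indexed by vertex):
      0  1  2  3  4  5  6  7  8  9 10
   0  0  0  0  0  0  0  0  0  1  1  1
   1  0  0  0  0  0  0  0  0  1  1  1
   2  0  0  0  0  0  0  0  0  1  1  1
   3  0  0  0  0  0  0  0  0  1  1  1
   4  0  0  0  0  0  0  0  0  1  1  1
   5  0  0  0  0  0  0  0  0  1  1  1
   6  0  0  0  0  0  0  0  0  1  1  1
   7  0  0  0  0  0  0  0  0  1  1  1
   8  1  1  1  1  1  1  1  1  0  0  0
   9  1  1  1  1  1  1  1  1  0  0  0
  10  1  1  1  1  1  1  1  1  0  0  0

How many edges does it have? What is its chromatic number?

K_{8,3} has 8 * 3 = 24 edges.
Bipartite graphs have chromatic number 2 (color each partition differently).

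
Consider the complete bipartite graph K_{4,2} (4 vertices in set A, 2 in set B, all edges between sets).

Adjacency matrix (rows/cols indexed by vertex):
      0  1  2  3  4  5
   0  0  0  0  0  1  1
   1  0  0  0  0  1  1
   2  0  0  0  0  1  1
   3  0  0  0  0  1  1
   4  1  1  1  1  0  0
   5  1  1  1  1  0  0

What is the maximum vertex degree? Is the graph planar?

Set-A vertices have degree 2; set-B vertices have degree 4. Maximum degree = max(4,2) = 4.
min(4,2) <= 2, so K_{4,2} avoids a K_{3,3} subdivision and is planar.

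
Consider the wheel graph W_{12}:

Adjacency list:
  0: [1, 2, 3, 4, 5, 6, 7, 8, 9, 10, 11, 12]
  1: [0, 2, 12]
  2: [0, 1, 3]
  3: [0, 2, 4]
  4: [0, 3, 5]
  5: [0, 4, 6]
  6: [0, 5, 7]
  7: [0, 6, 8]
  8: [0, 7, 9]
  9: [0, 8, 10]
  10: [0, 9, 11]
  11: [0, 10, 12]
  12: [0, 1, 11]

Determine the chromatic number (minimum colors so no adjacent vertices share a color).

W_{12} = C_{12} plus a hub adjacent to every cycle vertex.
The outer cycle needs 2 colors (even cycle); the hub is adjacent to all of them so needs a fresh color.
Chromatic number = 2 + 1 = 3.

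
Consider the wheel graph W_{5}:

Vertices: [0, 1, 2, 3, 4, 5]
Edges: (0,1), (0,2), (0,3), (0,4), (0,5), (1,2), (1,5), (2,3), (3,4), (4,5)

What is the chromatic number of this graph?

W_{5} = C_{5} plus a hub adjacent to every cycle vertex.
The outer cycle needs 3 colors (odd cycle); the hub is adjacent to all of them so needs a fresh color.
Chromatic number = 3 + 1 = 4.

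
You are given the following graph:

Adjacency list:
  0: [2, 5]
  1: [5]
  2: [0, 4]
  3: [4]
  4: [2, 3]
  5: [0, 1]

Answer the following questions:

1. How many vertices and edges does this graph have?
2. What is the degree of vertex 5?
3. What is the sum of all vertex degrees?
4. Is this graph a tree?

Count: 6 vertices, 5 edges.
Vertex 5 has neighbors [0, 1], degree = 2.
Handshaking lemma: 2 * 5 = 10.
A graph is a tree iff it is connected and has exactly n-1 edges. This graph is connected (all 6 vertices in one component) and has 6-1 = 5 edges. It is a tree.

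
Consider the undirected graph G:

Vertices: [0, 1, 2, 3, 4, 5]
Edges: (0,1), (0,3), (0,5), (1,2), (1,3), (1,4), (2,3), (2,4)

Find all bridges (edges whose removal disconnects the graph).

A bridge is an edge whose removal increases the number of connected components.
Bridges found: (0,5)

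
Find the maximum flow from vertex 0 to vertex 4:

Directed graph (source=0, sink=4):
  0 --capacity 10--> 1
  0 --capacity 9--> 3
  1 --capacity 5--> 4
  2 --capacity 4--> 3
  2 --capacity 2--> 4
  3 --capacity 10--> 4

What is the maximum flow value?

Computing max flow:
  Flow on (0->1): 5/10
  Flow on (0->3): 9/9
  Flow on (1->4): 5/5
  Flow on (3->4): 9/10
Maximum flow = 14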